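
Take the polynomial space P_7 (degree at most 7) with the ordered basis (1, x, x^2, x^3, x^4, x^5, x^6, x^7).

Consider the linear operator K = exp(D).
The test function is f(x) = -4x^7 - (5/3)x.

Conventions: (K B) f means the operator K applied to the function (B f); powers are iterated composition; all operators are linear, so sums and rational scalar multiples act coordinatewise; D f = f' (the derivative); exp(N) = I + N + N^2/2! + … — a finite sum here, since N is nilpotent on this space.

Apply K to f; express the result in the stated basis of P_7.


the image equals g(x) = -4x^7 - 28x^6 - 84x^5 - 140x^4 - 140x^3 - 84x^2 - (89/3)x - 17/3

order-1 term: -28x^6 - 5/3
order-2 term: -84x^5
order-3 term: -140x^4
order-4 term: -140x^3
order-5 term: -84x^2
order-6 term: -28x
order-7 term: -4
the series for exp(D) f terminates at order 7
exp(D) f = -4x^7 - 28x^6 - 84x^5 - 140x^4 - 140x^3 - 84x^2 - (89/3)x - 17/3


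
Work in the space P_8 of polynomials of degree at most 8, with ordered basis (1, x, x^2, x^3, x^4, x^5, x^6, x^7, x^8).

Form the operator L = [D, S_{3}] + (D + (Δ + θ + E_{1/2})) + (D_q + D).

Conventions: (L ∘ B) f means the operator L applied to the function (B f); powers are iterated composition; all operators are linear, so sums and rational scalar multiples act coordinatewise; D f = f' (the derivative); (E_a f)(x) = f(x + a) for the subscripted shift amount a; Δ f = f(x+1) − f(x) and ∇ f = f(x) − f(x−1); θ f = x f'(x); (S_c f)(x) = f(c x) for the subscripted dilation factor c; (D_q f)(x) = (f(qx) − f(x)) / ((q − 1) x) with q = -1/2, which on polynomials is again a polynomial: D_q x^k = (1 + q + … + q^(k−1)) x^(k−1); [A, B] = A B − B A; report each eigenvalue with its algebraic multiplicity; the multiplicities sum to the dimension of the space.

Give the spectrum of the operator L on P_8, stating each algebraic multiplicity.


λ = 1 (multiplicity 1), λ = 2 (multiplicity 1), λ = 3 (multiplicity 1), λ = 4 (multiplicity 1), λ = 5 (multiplicity 1), λ = 6 (multiplicity 1), λ = 7 (multiplicity 1), λ = 8 (multiplicity 1), λ = 9 (multiplicity 1)

image of 1: 1
image of x: 2x + 13/2
image of x^2: 3x^2 + (39/2)x + 5/4
image of x^3: 4x^3 + (261/4)x^2 + (15/4)x + 9/8
image of x^4: 5x^4 + (1845/8)x^3 + (15/2)x^2 + (9/2)x + 17/16
image of x^5: 6x^5 + (13251/16)x^4 + (25/2)x^3 + (45/4)x^2 + (85/16)x + 33/32
image of x^6: 7x^6 + (94005/32)x^5 + (75/4)x^4 + (45/2)x^3 + (255/16)x^2 + (99/16)x + 65/64
image of x^7: 8x^7 + (654795/64)x^6 + (105/4)x^5 + (315/8)x^4 + (595/16)x^3 + (693/32)x^2 + (455/64)x + 129/128
image of x^8: 9x^8 + (4482645/128)x^7 + 35x^6 + 63x^5 + (595/8)x^4 + (231/4)x^3 + (455/16)x^2 + (129/16)x + 257/256
the matrix is upper triangular; its diagonal is (1, 2, 3, 4, 5, 6, 7, 8, 9)
for a triangular matrix the eigenvalues are the diagonal entries, with algebraic multiplicity their repetition count


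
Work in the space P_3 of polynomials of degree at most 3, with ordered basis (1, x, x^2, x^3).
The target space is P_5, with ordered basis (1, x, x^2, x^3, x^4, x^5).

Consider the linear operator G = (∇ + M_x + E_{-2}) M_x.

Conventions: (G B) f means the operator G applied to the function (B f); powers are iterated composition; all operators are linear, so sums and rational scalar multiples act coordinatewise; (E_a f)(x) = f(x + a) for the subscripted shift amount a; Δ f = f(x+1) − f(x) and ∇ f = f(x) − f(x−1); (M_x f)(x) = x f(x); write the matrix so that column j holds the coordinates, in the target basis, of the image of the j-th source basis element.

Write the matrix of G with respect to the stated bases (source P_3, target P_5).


image of 1: x^2 + x - 1
image of x: x^3 + x^2 - 2x + 3
image of x^2: x^4 + x^3 - 3x^2 + 9x - 7
image of x^3: x^5 + x^4 - 4x^3 + 18x^2 - 28x + 15
each image's coordinates form column j of the matrix

the matrix is [[-1, 3, -7, 15]; [1, -2, 9, -28]; [1, 1, -3, 18]; [0, 1, 1, -4]; [0, 0, 1, 1]; [0, 0, 0, 1]] (rows listed top to bottom)


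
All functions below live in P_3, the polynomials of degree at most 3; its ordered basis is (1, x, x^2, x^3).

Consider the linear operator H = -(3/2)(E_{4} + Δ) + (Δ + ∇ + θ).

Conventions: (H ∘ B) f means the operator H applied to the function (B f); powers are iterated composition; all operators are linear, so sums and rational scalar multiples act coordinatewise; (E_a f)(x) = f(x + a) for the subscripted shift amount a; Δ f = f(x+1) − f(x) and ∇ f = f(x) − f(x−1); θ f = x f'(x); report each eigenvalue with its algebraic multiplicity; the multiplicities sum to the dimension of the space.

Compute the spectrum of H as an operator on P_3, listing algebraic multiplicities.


image of 1: -3/2
image of x: -(1/2)x - 11/2
image of x^2: (1/2)x^2 - 11x - 51/2
image of x^3: (3/2)x^3 - (33/2)x^2 - (153/2)x - 191/2
the matrix is upper triangular; its diagonal is (-3/2, -1/2, 1/2, 3/2)
for a triangular matrix the eigenvalues are the diagonal entries, with algebraic multiplicity their repetition count

λ = -3/2 (multiplicity 1), λ = -1/2 (multiplicity 1), λ = 1/2 (multiplicity 1), λ = 3/2 (multiplicity 1)


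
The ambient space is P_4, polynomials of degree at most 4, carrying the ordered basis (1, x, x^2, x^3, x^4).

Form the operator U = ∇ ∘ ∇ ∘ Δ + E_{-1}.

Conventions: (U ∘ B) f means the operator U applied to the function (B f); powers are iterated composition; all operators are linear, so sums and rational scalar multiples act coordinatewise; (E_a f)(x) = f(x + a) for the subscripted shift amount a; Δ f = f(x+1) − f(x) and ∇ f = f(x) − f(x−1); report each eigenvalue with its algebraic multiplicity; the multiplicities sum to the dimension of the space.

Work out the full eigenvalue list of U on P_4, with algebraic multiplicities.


image of 1: 1
image of x: x - 1
image of x^2: x^2 - 2x + 1
image of x^3: x^3 - 3x^2 + 3x + 5
image of x^4: x^4 - 4x^3 + 6x^2 + 20x - 11
the matrix is upper triangular; its diagonal is (1, 1, 1, 1, 1)
for a triangular matrix the eigenvalues are the diagonal entries, with algebraic multiplicity their repetition count

λ = 1 (multiplicity 5)


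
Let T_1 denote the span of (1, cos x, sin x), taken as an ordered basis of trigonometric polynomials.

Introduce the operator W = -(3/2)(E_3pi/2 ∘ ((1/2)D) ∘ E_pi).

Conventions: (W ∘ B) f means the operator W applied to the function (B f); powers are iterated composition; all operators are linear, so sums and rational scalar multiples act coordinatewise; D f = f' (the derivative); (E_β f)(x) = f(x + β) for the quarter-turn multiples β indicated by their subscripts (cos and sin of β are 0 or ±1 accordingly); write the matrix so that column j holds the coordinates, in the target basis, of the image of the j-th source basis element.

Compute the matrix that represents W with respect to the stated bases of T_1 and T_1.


the matrix is [[0, 0, 0]; [0, 3/4, 0]; [0, 0, 3/4]] (rows listed top to bottom)

image of 1: 0
image of cos x: (3/4)cos x
image of sin x: (3/4)sin x
each image's coordinates form column j of the matrix


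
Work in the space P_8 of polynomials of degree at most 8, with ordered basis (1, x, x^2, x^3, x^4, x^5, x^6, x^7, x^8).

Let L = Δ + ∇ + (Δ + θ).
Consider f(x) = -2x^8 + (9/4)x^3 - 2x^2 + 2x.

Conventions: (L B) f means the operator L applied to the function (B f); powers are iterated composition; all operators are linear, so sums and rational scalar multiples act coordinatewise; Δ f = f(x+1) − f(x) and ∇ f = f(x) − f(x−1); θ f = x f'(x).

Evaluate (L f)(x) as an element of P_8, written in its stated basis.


Δ f = -16x^7 - 56x^6 - 112x^5 - 140x^4 - 112x^3 - (197/4)x^2 - (53/4)x + 1/4
∇ f = -16x^7 + 56x^6 - 112x^5 + 140x^4 - 112x^3 + (251/4)x^2 - (107/4)x + 33/4
Δ f = -16x^7 - 56x^6 - 112x^5 - 140x^4 - 112x^3 - (197/4)x^2 - (53/4)x + 1/4
θ f = -16x^8 + (27/4)x^3 - 4x^2 + 2x
(Δ + θ) f = -16x^8 - 16x^7 - 56x^6 - 112x^5 - 140x^4 - (421/4)x^3 - (213/4)x^2 - (45/4)x + 1/4
(Δ + ∇ + (Δ + θ)) f = -16x^8 - 48x^7 - 56x^6 - 336x^5 - 140x^4 - (1317/4)x^3 - (159/4)x^2 - (205/4)x + 35/4

the image equals g(x) = -16x^8 - 48x^7 - 56x^6 - 336x^5 - 140x^4 - (1317/4)x^3 - (159/4)x^2 - (205/4)x + 35/4


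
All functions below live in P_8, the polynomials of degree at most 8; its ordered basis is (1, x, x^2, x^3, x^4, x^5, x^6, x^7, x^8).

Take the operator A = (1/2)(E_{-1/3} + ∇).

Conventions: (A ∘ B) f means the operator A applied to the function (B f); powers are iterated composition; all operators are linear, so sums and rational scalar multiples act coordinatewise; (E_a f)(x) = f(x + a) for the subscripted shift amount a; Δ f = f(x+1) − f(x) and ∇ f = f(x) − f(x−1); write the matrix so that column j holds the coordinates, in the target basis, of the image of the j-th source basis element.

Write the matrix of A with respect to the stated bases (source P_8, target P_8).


image of 1: 1/2
image of x: (1/2)x + 1/3
image of x^2: (1/2)x^2 + (2/3)x - 4/9
image of x^3: (1/2)x^3 + x^2 - (4/3)x + 13/27
image of x^4: (1/2)x^4 + (4/3)x^3 - (8/3)x^2 + (52/27)x - 40/81
image of x^5: (1/2)x^5 + (5/3)x^4 - (40/9)x^3 + (130/27)x^2 - (200/81)x + 121/243
image of x^6: (1/2)x^6 + 2x^5 - (20/3)x^4 + (260/27)x^3 - (200/27)x^2 + (242/81)x - 364/729
image of x^7: (1/2)x^7 + (7/3)x^6 - (28/3)x^5 + (455/27)x^4 - (1400/81)x^3 + (847/81)x^2 - (2548/729)x + 1093/2187
image of x^8: (1/2)x^8 + (8/3)x^7 - (112/9)x^6 + (728/27)x^5 - (2800/81)x^4 + (6776/243)x^3 - (10192/729)x^2 + (8744/2187)x - 3280/6561
each image's coordinates form column j of the matrix

the matrix is [[1/2, 1/3, -4/9, 13/27, -40/81, 121/243, -364/729, 1093/2187, -3280/6561]; [0, 1/2, 2/3, -4/3, 52/27, -200/81, 242/81, -2548/729, 8744/2187]; [0, 0, 1/2, 1, -8/3, 130/27, -200/27, 847/81, -10192/729]; [0, 0, 0, 1/2, 4/3, -40/9, 260/27, -1400/81, 6776/243]; [0, 0, 0, 0, 1/2, 5/3, -20/3, 455/27, -2800/81]; [0, 0, 0, 0, 0, 1/2, 2, -28/3, 728/27]; [0, 0, 0, 0, 0, 0, 1/2, 7/3, -112/9]; [0, 0, 0, 0, 0, 0, 0, 1/2, 8/3]; [0, 0, 0, 0, 0, 0, 0, 0, 1/2]] (rows listed top to bottom)


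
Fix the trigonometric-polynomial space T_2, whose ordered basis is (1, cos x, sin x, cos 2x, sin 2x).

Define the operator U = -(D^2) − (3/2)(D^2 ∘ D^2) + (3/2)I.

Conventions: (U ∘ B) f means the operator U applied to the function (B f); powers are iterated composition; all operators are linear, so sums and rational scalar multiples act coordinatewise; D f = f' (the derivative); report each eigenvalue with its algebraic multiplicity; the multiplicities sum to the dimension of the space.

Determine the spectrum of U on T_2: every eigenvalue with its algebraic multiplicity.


image of 1: 3/2
image of cos x: cos x
image of sin x: sin x
image of cos 2x: -(37/2)cos 2x
image of sin 2x: -(37/2)sin 2x
the matrix is diagonal; its diagonal is (3/2, 1, 1, -37/2, -37/2)
for a triangular matrix the eigenvalues are the diagonal entries, with algebraic multiplicity their repetition count

λ = -37/2 (multiplicity 2), λ = 1 (multiplicity 2), λ = 3/2 (multiplicity 1)


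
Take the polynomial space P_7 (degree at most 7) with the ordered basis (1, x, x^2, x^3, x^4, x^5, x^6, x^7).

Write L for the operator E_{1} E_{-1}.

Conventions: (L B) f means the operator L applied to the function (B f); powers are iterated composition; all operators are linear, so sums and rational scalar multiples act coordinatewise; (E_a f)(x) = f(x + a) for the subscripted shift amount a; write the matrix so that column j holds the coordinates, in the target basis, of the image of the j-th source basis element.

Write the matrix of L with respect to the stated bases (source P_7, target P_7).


image of 1: 1
image of x: x
image of x^2: x^2
image of x^3: x^3
image of x^4: x^4
image of x^5: x^5
image of x^6: x^6
image of x^7: x^7
each image's coordinates form column j of the matrix

the matrix is [[1, 0, 0, 0, 0, 0, 0, 0]; [0, 1, 0, 0, 0, 0, 0, 0]; [0, 0, 1, 0, 0, 0, 0, 0]; [0, 0, 0, 1, 0, 0, 0, 0]; [0, 0, 0, 0, 1, 0, 0, 0]; [0, 0, 0, 0, 0, 1, 0, 0]; [0, 0, 0, 0, 0, 0, 1, 0]; [0, 0, 0, 0, 0, 0, 0, 1]] (rows listed top to bottom)


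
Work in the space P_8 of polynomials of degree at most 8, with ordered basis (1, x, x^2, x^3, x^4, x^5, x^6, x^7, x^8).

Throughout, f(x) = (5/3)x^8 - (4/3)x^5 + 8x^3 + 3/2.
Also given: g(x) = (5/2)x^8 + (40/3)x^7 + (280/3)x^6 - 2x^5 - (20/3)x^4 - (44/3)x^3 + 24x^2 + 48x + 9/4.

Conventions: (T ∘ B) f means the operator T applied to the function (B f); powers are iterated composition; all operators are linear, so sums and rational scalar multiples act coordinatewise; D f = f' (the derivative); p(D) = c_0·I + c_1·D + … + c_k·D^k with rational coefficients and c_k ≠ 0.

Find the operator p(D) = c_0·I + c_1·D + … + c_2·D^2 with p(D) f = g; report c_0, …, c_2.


D^0 f = (5/3)x^8 - (4/3)x^5 + 8x^3 + 3/2
D^1 f = (40/3)x^7 - (20/3)x^4 + 24x^2
D^2 f = (280/3)x^6 - (80/3)x^3 + 48x
matching coefficients of g against c_0 f + c_1 Df + … from the top degree down determines the c_i
solution: c_0 = 3/2, c_1 = 1, c_2 = 1

p(D) = (3/2)·I + D + D^2, i.e. c_0 = 3/2, c_1 = 1, c_2 = 1


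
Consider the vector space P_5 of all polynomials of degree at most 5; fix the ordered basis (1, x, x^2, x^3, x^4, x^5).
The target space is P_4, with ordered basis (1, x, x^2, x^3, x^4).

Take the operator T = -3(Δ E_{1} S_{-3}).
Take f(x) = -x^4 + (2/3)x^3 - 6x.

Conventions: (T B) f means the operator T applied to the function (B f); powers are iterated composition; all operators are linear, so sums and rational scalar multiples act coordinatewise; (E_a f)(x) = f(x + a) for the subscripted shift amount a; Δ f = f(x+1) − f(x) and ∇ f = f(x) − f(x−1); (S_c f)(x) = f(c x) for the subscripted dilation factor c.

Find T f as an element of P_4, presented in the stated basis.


S_{-3} f = -81x^4 - 18x^3 + 18x
E_{1} S_{-3} f = -81x^4 - 342x^3 - 540x^2 - 360x - 81
Δ E_{1} S_{-3} f = -324x^3 - 1512x^2 - 2430x - 1323
(-3(Δ E_{1} S_{-3})) f = 972x^3 + 4536x^2 + 7290x + 3969

g(x) = 972x^3 + 4536x^2 + 7290x + 3969


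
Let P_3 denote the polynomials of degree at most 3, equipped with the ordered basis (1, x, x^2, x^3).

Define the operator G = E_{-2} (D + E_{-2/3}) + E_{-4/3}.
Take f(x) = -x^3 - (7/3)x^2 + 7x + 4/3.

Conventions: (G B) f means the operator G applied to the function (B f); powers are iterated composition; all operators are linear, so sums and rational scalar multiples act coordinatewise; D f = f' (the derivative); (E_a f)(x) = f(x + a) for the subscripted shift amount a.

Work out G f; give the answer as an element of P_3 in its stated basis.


the result is g(x) = -2x^3 + (13/3)x^2 + (40/3)x - 551/27

D f = -3x^2 - (14/3)x + 7
E_{-2/3} f = -x^3 - (1/3)x^2 + (79/9)x - 110/27
(D + E_{-2/3}) f = -x^3 - (10/3)x^2 + (37/9)x + 79/27
E_{-2} (D + E_{-2/3}) f = -x^3 + (8/3)x^2 + (49/9)x - 287/27
E_{-4/3} f = -x^3 + (5/3)x^2 + (71/9)x - 88/9
(E_{-2} (D + E_{-2/3}) + E_{-4/3}) f = -2x^3 + (13/3)x^2 + (40/3)x - 551/27


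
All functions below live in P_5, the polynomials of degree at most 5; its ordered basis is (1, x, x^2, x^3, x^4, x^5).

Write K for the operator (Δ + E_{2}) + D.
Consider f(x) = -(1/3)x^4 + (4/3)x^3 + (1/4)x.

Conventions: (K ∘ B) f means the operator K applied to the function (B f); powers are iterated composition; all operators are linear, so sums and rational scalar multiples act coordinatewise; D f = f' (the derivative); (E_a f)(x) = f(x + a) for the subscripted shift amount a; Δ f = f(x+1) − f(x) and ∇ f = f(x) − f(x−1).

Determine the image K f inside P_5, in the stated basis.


g(x) = -(1/3)x^4 - 4x^3 + 6x^2 + (33/4)x + 22/3

Δ f = -(4/3)x^3 + 2x^2 + (8/3)x + 5/4
E_{2} f = -(1/3)x^4 - (4/3)x^3 + (67/12)x + 35/6
(Δ + E_{2}) f = -(1/3)x^4 - (8/3)x^3 + 2x^2 + (33/4)x + 85/12
D f = -(4/3)x^3 + 4x^2 + 1/4
((Δ + E_{2}) + D) f = -(1/3)x^4 - 4x^3 + 6x^2 + (33/4)x + 22/3


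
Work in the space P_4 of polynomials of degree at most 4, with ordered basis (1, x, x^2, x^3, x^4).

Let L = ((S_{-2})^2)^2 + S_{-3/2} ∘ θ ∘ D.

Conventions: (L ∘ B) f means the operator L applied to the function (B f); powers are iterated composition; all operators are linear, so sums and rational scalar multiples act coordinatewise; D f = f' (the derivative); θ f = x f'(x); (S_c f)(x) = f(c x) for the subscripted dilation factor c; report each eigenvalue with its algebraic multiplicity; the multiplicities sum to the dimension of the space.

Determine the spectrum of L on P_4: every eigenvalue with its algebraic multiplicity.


image of 1: 1
image of x: 16x
image of x^2: 256x^2 - 3x
image of x^3: 4096x^3 + (27/2)x^2
image of x^4: 65536x^4 - (81/2)x^3
the matrix is upper triangular; its diagonal is (1, 16, 256, 4096, 65536)
for a triangular matrix the eigenvalues are the diagonal entries, with algebraic multiplicity their repetition count

λ = 1 (multiplicity 1), λ = 16 (multiplicity 1), λ = 256 (multiplicity 1), λ = 4096 (multiplicity 1), λ = 65536 (multiplicity 1)


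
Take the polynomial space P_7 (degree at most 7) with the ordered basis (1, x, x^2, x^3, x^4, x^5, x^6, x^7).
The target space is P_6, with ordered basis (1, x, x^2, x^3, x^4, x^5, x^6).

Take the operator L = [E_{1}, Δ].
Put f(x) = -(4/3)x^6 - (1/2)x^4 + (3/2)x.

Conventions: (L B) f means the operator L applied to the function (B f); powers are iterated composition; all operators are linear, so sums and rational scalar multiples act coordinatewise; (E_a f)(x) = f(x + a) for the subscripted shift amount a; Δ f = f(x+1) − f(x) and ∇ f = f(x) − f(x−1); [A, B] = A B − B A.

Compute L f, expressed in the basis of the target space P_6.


the image equals g(x) = 0

Δ f = -8x^5 - 20x^4 - (86/3)x^3 - 23x^2 - 10x - 1/3
E_{1} Δ f = -8x^5 - 60x^4 - (566/3)x^3 - 309x^2 - 262x - 90
E_{1} f = -(4/3)x^6 - 8x^5 - (41/2)x^4 - (86/3)x^3 - 23x^2 - (17/2)x - 1/3
Δ E_{1} f = -8x^5 - 60x^4 - (566/3)x^3 - 309x^2 - 262x - 90
[E_{1}, Δ] f = 0


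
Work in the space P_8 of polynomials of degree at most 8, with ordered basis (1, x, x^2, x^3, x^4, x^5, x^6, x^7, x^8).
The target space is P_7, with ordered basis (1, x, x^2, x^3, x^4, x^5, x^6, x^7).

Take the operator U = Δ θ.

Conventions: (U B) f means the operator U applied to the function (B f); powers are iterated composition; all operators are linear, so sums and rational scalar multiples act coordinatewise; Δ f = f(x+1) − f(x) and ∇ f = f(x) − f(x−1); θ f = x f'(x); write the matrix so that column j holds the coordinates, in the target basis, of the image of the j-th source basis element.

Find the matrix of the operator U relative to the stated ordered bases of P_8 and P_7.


image of 1: 0
image of x: 1
image of x^2: 4x + 2
image of x^3: 9x^2 + 9x + 3
image of x^4: 16x^3 + 24x^2 + 16x + 4
image of x^5: 25x^4 + 50x^3 + 50x^2 + 25x + 5
image of x^6: 36x^5 + 90x^4 + 120x^3 + 90x^2 + 36x + 6
image of x^7: 49x^6 + 147x^5 + 245x^4 + 245x^3 + 147x^2 + 49x + 7
image of x^8: 64x^7 + 224x^6 + 448x^5 + 560x^4 + 448x^3 + 224x^2 + 64x + 8
each image's coordinates form column j of the matrix

the matrix is [[0, 1, 2, 3, 4, 5, 6, 7, 8]; [0, 0, 4, 9, 16, 25, 36, 49, 64]; [0, 0, 0, 9, 24, 50, 90, 147, 224]; [0, 0, 0, 0, 16, 50, 120, 245, 448]; [0, 0, 0, 0, 0, 25, 90, 245, 560]; [0, 0, 0, 0, 0, 0, 36, 147, 448]; [0, 0, 0, 0, 0, 0, 0, 49, 224]; [0, 0, 0, 0, 0, 0, 0, 0, 64]] (rows listed top to bottom)


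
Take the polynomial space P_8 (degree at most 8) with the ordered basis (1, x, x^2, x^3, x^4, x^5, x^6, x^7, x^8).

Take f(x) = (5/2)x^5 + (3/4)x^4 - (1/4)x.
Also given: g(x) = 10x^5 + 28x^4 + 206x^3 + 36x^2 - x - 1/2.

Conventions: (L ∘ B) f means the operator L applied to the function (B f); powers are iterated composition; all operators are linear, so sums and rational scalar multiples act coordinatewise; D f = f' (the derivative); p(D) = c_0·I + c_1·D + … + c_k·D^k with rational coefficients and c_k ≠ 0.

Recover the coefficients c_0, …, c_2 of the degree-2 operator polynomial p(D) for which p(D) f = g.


p(D) = 4·I + 2·D + 4·D^2, i.e. c_0 = 4, c_1 = 2, c_2 = 4

D^0 f = (5/2)x^5 + (3/4)x^4 - (1/4)x
D^1 f = (25/2)x^4 + 3x^3 - 1/4
D^2 f = 50x^3 + 9x^2
matching coefficients of g against c_0 f + c_1 Df + … from the top degree down determines the c_i
solution: c_0 = 4, c_1 = 2, c_2 = 4


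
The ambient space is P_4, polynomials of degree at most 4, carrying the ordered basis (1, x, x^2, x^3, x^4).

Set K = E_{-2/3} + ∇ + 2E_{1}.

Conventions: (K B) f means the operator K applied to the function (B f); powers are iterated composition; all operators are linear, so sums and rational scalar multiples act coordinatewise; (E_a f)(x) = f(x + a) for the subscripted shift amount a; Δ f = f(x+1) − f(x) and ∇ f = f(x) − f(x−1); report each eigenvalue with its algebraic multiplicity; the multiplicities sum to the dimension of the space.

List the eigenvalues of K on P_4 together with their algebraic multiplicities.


image of 1: 3
image of x: 3x + 7/3
image of x^2: 3x^2 + (14/3)x + 13/9
image of x^3: 3x^3 + 7x^2 + (13/3)x + 73/27
image of x^4: 3x^4 + (28/3)x^3 + (26/3)x^2 + (292/27)x + 97/81
the matrix is upper triangular; its diagonal is (3, 3, 3, 3, 3)
for a triangular matrix the eigenvalues are the diagonal entries, with algebraic multiplicity their repetition count

λ = 3 (multiplicity 5)


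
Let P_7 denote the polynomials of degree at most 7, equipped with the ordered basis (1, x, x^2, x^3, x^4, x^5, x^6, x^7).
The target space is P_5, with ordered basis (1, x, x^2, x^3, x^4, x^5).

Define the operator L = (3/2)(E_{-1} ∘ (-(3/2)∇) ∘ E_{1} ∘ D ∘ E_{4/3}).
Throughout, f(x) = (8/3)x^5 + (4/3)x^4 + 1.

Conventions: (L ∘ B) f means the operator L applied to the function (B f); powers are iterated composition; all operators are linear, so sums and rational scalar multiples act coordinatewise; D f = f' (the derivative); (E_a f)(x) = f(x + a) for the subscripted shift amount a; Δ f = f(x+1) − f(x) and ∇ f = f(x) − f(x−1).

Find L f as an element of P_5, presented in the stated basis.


E_{4/3} f = (8/3)x^5 + (172/9)x^4 + (1472/27)x^3 + (6272/81)x^2 + (13312/243)x + 11993/729
D E_{4/3} f = (40/3)x^4 + (688/9)x^3 + (1472/9)x^2 + (12544/81)x + 13312/243
E_{1} D E_{4/3} f = (40/3)x^4 + (1168/9)x^3 + (4256/9)x^2 + (61936/81)x + 112504/243
∇ (E_{1} ∘ D ∘ E_{4/3}) f = (160/3)x^3 + (928/3)x^2 + (5488/9)x + 33064/81
(-(3/2)∇) (E_{1} ∘ D ∘ E_{4/3}) f = -80x^3 - 464x^2 - (2744/3)x - 16532/27
E_{-1} (-(3/2)∇) (E_{1} ∘ D ∘ E_{4/3}) f = -80x^3 - 224x^2 - (680/3)x - 2204/27
((3/2)(E_{-1} ∘ (-(3/2)∇) ∘ E_{1} ∘ D ∘ E_{4/3})) f = -120x^3 - 336x^2 - 340x - 1102/9

g(x) = -120x^3 - 336x^2 - 340x - 1102/9


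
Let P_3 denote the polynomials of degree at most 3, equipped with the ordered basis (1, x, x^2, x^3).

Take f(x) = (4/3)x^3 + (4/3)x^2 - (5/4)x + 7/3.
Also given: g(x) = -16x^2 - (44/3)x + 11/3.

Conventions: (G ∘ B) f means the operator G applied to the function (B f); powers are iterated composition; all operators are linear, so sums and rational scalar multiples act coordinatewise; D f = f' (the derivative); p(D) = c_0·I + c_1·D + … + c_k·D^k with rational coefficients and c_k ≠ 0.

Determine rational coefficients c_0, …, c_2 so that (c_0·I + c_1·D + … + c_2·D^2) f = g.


c_0 = 0, c_1 = -4, c_2 = -1/2

D^0 f = (4/3)x^3 + (4/3)x^2 - (5/4)x + 7/3
D^1 f = 4x^2 + (8/3)x - 5/4
D^2 f = 8x + 8/3
matching coefficients of g against c_0 f + c_1 Df + … from the top degree down determines the c_i
solution: c_0 = 0, c_1 = -4, c_2 = -1/2


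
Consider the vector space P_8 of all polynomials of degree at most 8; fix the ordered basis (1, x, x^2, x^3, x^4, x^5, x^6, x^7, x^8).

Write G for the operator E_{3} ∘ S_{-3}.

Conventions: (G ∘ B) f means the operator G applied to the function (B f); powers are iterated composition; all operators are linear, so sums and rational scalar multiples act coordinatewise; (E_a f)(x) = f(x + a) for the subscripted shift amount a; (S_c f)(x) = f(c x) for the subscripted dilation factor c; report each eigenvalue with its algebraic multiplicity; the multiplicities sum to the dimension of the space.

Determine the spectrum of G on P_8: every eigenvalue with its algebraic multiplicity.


image of 1: 1
image of x: -3x - 9
image of x^2: 9x^2 + 54x + 81
image of x^3: -27x^3 - 243x^2 - 729x - 729
image of x^4: 81x^4 + 972x^3 + 4374x^2 + 8748x + 6561
image of x^5: -243x^5 - 3645x^4 - 21870x^3 - 65610x^2 - 98415x - 59049
image of x^6: 729x^6 + 13122x^5 + 98415x^4 + 393660x^3 + 885735x^2 + 1062882x + 531441
image of x^7: -2187x^7 - 45927x^6 - 413343x^5 - 2066715x^4 - 6200145x^3 - 11160261x^2 - 11160261x - 4782969
image of x^8: 6561x^8 + 157464x^7 + 1653372x^6 + 9920232x^5 + 37200870x^4 + 89282088x^3 + 133923132x^2 + 114791256x + 43046721
the matrix is upper triangular; its diagonal is (1, -3, 9, -27, 81, -243, 729, -2187, 6561)
for a triangular matrix the eigenvalues are the diagonal entries, with algebraic multiplicity their repetition count

λ = -2187 (multiplicity 1), λ = -243 (multiplicity 1), λ = -27 (multiplicity 1), λ = -3 (multiplicity 1), λ = 1 (multiplicity 1), λ = 9 (multiplicity 1), λ = 81 (multiplicity 1), λ = 729 (multiplicity 1), λ = 6561 (multiplicity 1)


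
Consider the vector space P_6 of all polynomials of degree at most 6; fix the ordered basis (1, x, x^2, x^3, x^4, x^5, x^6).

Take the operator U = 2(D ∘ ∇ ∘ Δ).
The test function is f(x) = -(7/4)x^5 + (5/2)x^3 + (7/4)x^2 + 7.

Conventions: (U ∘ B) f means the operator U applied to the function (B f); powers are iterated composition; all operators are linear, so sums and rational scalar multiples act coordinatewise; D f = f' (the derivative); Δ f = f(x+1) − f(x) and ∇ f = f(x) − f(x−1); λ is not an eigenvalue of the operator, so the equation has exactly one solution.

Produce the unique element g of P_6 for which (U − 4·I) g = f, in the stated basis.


g(x) = (7/16)x^5 - (5/8)x^3 + (203/16)x^2 - 23/16

write g with unknown coordinates in the stated basis and equate coefficients in (U − 4·I) g = f
solving from the highest basis element down gives g = (7/16)x^5 - (5/8)x^3 + (203/16)x^2 - 23/16
check: U g = (105/2)x^2 + 5/4
so U g − 4·g = -(7/4)x^5 + (5/2)x^3 + (7/4)x^2 + 7 = f ✓


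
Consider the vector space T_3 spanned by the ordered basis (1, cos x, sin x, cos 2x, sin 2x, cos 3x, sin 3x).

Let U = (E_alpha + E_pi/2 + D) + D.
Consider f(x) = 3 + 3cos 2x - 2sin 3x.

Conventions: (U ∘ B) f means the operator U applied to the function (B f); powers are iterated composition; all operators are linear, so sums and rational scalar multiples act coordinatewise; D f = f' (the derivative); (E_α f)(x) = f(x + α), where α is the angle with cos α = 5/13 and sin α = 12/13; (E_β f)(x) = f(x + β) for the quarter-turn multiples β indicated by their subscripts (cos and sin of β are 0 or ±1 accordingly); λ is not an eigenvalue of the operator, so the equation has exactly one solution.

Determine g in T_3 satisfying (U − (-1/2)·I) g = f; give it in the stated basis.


the result is g(x) = 6/5 - (2442/15977)cos 2x + (9552/15977)sin 2x + (81256/189425)cos 3x + (7492/189425)sin 3x

write g with unknown coordinates in the stated basis and equate coefficients in (U − (-1/2)·I) g = f
solving from the highest basis element down gives g = 6/5 - (2442/15977)cos 2x + (9552/15977)sin 2x + (81256/189425)cos 3x + (7492/189425)sin 3x
check: U g = 12/5 + (49152/15977)cos 2x - (4776/15977)sin 2x - (40628/189425)cos 3x - (382596/189425)sin 3x
so U g − (-1/2)·g = 3 + 3cos 2x - 2sin 3x = f ✓


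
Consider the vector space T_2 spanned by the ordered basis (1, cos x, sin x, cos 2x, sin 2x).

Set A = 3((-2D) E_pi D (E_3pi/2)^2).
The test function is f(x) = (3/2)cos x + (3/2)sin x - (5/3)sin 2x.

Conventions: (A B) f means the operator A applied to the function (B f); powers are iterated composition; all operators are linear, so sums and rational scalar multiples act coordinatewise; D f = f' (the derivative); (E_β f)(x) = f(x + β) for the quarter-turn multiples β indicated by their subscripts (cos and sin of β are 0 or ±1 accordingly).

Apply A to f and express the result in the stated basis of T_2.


the result is g(x) = 9cos x + 9sin x - 40sin 2x

E_3pi/2 f = -(3/2)cos x + (3/2)sin x + (5/3)sin 2x
E_3pi/2 E_3pi/2 f = -(3/2)cos x - (3/2)sin x - (5/3)sin 2x
D (E_3pi/2)^2 f = -(3/2)cos x + (3/2)sin x - (10/3)cos 2x
E_pi D (E_3pi/2)^2 f = (3/2)cos x - (3/2)sin x - (10/3)cos 2x
D (E_pi D) (E_3pi/2)^2 f = -(3/2)cos x - (3/2)sin x + (20/3)sin 2x
(-2D) (E_pi D) (E_3pi/2)^2 f = 3cos x + 3sin x - (40/3)sin 2x
(3((-2D) E_pi D (E_3pi/2)^2)) f = 9cos x + 9sin x - 40sin 2x


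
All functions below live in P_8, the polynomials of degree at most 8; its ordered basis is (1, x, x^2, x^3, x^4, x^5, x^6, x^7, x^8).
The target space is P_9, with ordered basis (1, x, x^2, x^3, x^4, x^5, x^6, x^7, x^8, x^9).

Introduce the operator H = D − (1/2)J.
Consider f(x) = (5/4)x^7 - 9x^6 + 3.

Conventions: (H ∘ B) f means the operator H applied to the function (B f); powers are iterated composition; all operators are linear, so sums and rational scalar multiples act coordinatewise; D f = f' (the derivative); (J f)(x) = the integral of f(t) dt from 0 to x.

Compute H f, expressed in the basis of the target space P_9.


the image equals g(x) = -(5/64)x^8 + (9/14)x^7 + (35/4)x^6 - 54x^5 - (3/2)x

D f = (35/4)x^6 - 54x^5
J f = (5/32)x^8 - (9/7)x^7 + 3x
(-(1/2)J) f = -(5/64)x^8 + (9/14)x^7 - (3/2)x
(D − (1/2)J) f = -(5/64)x^8 + (9/14)x^7 + (35/4)x^6 - 54x^5 - (3/2)x


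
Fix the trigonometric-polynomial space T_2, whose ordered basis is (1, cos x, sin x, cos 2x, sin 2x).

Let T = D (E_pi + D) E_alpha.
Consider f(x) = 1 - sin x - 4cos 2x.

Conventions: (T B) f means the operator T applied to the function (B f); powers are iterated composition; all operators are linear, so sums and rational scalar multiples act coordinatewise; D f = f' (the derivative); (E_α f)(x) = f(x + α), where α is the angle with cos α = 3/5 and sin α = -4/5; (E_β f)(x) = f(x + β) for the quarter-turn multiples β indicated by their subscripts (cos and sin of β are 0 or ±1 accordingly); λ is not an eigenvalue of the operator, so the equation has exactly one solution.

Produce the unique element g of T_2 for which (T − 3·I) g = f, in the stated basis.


write g with unknown coordinates in the stated basis and equate coefficients in (T − 3·I) g = f
solving from the highest basis element down gives g = -1/3 + (1/97)cos x + (22/97)sin x - (4/269)cos 2x - (328/269)sin 2x
check: T g = (3/97)cos x - (31/97)sin x - (1088/269)cos 2x - (984/269)sin 2x
so T g − 3·g = 1 - sin x - 4cos 2x = f ✓

the image equals g(x) = -1/3 + (1/97)cos x + (22/97)sin x - (4/269)cos 2x - (328/269)sin 2x


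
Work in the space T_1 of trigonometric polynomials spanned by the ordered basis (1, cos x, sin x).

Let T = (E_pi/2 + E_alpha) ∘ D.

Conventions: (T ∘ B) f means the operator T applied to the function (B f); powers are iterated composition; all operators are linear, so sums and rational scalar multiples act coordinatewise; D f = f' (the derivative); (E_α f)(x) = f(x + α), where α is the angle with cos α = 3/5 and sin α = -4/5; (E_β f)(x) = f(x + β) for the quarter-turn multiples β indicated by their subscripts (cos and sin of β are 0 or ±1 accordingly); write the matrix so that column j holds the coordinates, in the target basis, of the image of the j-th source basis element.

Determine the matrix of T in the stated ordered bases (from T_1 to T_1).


image of 1: 0
image of cos x: -(1/5)cos x - (3/5)sin x
image of sin x: (3/5)cos x - (1/5)sin x
each image's coordinates form column j of the matrix

the matrix is [[0, 0, 0]; [0, -1/5, 3/5]; [0, -3/5, -1/5]] (rows listed top to bottom)


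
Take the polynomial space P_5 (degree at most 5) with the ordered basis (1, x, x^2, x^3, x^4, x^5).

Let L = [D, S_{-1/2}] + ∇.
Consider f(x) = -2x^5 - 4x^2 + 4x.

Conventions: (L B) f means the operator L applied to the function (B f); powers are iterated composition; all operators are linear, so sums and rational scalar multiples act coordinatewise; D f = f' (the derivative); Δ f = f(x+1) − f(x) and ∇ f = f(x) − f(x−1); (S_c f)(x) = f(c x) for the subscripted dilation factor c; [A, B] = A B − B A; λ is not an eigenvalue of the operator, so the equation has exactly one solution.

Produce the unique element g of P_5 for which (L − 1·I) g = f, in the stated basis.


write g with unknown coordinates in the stated basis and equate coefficients in (L − 1·I) g = f
solving from the highest basis element down gives g = 2x^5 + (145/16)x^4 + (1475/64)x^3 + (6573/512)x^2 - (2005/1024)x + 8449/2048
check: L g = (145/16)x^4 + (1475/64)x^3 + (4525/512)x^2 + (2091/1024)x + 8449/2048
so L g − 1·g = -2x^5 - 4x^2 + 4x = f ✓

the image equals g(x) = 2x^5 + (145/16)x^4 + (1475/64)x^3 + (6573/512)x^2 - (2005/1024)x + 8449/2048


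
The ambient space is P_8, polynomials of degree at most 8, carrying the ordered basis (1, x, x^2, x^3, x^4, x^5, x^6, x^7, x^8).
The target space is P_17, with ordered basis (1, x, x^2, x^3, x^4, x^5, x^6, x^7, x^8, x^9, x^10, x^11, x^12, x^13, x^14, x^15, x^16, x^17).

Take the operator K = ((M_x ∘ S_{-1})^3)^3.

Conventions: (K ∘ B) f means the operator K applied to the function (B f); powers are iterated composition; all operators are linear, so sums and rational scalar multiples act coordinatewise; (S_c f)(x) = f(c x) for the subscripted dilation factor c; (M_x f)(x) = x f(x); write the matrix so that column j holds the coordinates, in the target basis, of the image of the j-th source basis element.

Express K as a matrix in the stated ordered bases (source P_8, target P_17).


the matrix is [[0, 0, 0, 0, 0, 0, 0, 0, 0]; [0, 0, 0, 0, 0, 0, 0, 0, 0]; [0, 0, 0, 0, 0, 0, 0, 0, 0]; [0, 0, 0, 0, 0, 0, 0, 0, 0]; [0, 0, 0, 0, 0, 0, 0, 0, 0]; [0, 0, 0, 0, 0, 0, 0, 0, 0]; [0, 0, 0, 0, 0, 0, 0, 0, 0]; [0, 0, 0, 0, 0, 0, 0, 0, 0]; [0, 0, 0, 0, 0, 0, 0, 0, 0]; [1, 0, 0, 0, 0, 0, 0, 0, 0]; [0, -1, 0, 0, 0, 0, 0, 0, 0]; [0, 0, 1, 0, 0, 0, 0, 0, 0]; [0, 0, 0, -1, 0, 0, 0, 0, 0]; [0, 0, 0, 0, 1, 0, 0, 0, 0]; [0, 0, 0, 0, 0, -1, 0, 0, 0]; [0, 0, 0, 0, 0, 0, 1, 0, 0]; [0, 0, 0, 0, 0, 0, 0, -1, 0]; [0, 0, 0, 0, 0, 0, 0, 0, 1]] (rows listed top to bottom)

image of 1: x^9
image of x: -x^10
image of x^2: x^11
image of x^3: -x^12
image of x^4: x^13
image of x^5: -x^14
image of x^6: x^15
image of x^7: -x^16
image of x^8: x^17
each image's coordinates form column j of the matrix


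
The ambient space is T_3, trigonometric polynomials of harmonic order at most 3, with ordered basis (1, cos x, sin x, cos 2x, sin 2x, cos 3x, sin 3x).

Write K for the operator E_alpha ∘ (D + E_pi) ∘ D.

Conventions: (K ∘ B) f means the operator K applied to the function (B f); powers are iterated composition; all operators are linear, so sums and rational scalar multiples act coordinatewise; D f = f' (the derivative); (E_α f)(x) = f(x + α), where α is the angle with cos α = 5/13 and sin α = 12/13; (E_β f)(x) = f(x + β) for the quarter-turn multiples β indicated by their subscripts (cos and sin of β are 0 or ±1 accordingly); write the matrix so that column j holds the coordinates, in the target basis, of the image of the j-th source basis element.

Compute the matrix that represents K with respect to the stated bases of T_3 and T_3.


the matrix is [[0, 0, 0, 0, 0, 0, 0]; [0, 7/13, -17/13, 0, 0, 0, 0]; [0, 17/13, 7/13, 0, 0, 0, 0]; [0, 0, 0, 236/169, -718/169, 0, 0]; [0, 0, 0, 718/169, 236/169, 0, 0]; [0, 0, 0, 0, 0, 15831/2197, 13557/2197]; [0, 0, 0, 0, 0, -13557/2197, 15831/2197]] (rows listed top to bottom)

image of 1: 0
image of cos x: (7/13)cos x + (17/13)sin x
image of sin x: -(17/13)cos x + (7/13)sin x
image of cos 2x: (236/169)cos 2x + (718/169)sin 2x
image of sin 2x: -(718/169)cos 2x + (236/169)sin 2x
image of cos 3x: (15831/2197)cos 3x - (13557/2197)sin 3x
image of sin 3x: (13557/2197)cos 3x + (15831/2197)sin 3x
each image's coordinates form column j of the matrix


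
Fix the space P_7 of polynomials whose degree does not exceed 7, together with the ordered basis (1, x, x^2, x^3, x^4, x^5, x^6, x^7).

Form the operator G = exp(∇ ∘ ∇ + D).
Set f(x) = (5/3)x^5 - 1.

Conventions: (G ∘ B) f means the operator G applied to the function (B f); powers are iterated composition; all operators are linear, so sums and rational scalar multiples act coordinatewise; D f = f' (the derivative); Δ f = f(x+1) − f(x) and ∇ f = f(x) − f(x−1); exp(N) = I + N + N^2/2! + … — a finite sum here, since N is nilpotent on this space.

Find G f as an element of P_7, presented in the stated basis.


order-1 term: (25/3)x^4 + (100/3)x^3 - 100x^2 + (350/3)x - 50
order-2 term: (50/3)x^3 + 100x^2 - 100x - 250/3
order-3 term: (50/3)x^2 + 100x
order-4 term: (25/3)x + 100/3
order-5 term: 5/3
the series for exp(∇ ∘ ∇ + D) f terminates at order 5
exp(∇ ∘ ∇ + D) f = (5/3)x^5 + (25/3)x^4 + 50x^3 + (50/3)x^2 + 125x - 298/3

the image equals g(x) = (5/3)x^5 + (25/3)x^4 + 50x^3 + (50/3)x^2 + 125x - 298/3


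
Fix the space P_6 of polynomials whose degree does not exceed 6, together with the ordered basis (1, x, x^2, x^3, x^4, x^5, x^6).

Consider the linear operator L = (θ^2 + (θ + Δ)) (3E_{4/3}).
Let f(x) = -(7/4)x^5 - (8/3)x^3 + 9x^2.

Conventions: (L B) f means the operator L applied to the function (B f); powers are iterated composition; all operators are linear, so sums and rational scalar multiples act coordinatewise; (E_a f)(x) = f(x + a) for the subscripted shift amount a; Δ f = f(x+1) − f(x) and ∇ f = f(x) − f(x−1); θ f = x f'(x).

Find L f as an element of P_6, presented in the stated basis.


the result is g(x) = -(315/2)x^5 - (2905/4)x^4 - (2817/2)x^3 - (8059/6)x^2 - (90331/108)x - 35063/108

E_{4/3} f = -(7/4)x^5 - (35/3)x^4 - (304/9)x^3 - (1165/27)x^2 - (1448/81)x + 560/243
(3E_{4/3}) f = -(21/4)x^5 - 35x^4 - (304/3)x^3 - (1165/9)x^2 - (1448/27)x + 560/81
θ (3E_{4/3}) f = -(105/4)x^5 - 140x^4 - 304x^3 - (2330/9)x^2 - (1448/27)x
θ θ (3E_{4/3}) f = -(525/4)x^5 - 560x^4 - 912x^3 - (4660/9)x^2 - (1448/27)x
θ (3E_{4/3}) f = -(105/4)x^5 - 140x^4 - 304x^3 - (2330/9)x^2 - (1448/27)x
Δ (3E_{4/3}) f = -(105/4)x^4 - (385/2)x^3 - (1133/2)x^2 - (26249/36)x - 35063/108
(θ + Δ) (3E_{4/3}) f = -(105/4)x^5 - (665/4)x^4 - (993/2)x^3 - (14857/18)x^2 - (84539/108)x - 35063/108
(θ^2 + (θ + Δ)) (3E_{4/3}) f = -(315/2)x^5 - (2905/4)x^4 - (2817/2)x^3 - (8059/6)x^2 - (90331/108)x - 35063/108


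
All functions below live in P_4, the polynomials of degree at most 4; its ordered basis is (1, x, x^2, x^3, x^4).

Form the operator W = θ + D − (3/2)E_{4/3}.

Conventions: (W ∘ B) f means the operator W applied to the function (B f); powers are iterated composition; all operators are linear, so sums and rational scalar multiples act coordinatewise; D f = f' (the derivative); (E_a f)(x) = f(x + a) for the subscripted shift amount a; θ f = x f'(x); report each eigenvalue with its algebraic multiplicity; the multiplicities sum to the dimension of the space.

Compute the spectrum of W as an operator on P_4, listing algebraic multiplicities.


λ = -3/2 (multiplicity 1), λ = -1/2 (multiplicity 1), λ = 1/2 (multiplicity 1), λ = 3/2 (multiplicity 1), λ = 5/2 (multiplicity 1)

image of 1: -3/2
image of x: -(1/2)x - 1
image of x^2: (1/2)x^2 - 2x - 8/3
image of x^3: (3/2)x^3 - 3x^2 - 8x - 32/9
image of x^4: (5/2)x^4 - 4x^3 - 16x^2 - (128/9)x - 128/27
the matrix is upper triangular; its diagonal is (-3/2, -1/2, 1/2, 3/2, 5/2)
for a triangular matrix the eigenvalues are the diagonal entries, with algebraic multiplicity their repetition count


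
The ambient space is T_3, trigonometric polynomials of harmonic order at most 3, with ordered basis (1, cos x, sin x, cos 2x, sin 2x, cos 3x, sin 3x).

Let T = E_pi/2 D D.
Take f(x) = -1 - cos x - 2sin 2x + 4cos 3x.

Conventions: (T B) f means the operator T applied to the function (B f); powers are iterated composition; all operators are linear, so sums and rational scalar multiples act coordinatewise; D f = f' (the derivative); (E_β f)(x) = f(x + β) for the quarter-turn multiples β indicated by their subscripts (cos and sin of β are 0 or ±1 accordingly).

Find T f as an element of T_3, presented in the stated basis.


the image equals g(x) = -sin x - 8sin 2x - 36sin 3x

D f = sin x - 4cos 2x - 12sin 3x
D D f = cos x + 8sin 2x - 36cos 3x
E_pi/2 (D D) f = -sin x - 8sin 2x - 36sin 3x
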